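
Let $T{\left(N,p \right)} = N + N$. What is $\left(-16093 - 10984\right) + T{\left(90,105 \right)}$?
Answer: $-26897$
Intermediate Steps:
$T{\left(N,p \right)} = 2 N$
$\left(-16093 - 10984\right) + T{\left(90,105 \right)} = \left(-16093 - 10984\right) + 2 \cdot 90 = -27077 + 180 = -26897$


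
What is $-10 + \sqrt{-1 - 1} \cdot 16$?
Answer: $-10 + 16 i \sqrt{2} \approx -10.0 + 22.627 i$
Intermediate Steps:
$-10 + \sqrt{-1 - 1} \cdot 16 = -10 + \sqrt{-2} \cdot 16 = -10 + i \sqrt{2} \cdot 16 = -10 + 16 i \sqrt{2}$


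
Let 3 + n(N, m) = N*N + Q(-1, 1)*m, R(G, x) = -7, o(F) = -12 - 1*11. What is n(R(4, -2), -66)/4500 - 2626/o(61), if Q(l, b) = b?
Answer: 590827/5175 ≈ 114.17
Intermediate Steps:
o(F) = -23 (o(F) = -12 - 11 = -23)
n(N, m) = -3 + m + N² (n(N, m) = -3 + (N*N + 1*m) = -3 + (N² + m) = -3 + (m + N²) = -3 + m + N²)
n(R(4, -2), -66)/4500 - 2626/o(61) = (-3 - 66 + (-7)²)/4500 - 2626/(-23) = (-3 - 66 + 49)*(1/4500) - 2626*(-1/23) = -20*1/4500 + 2626/23 = -1/225 + 2626/23 = 590827/5175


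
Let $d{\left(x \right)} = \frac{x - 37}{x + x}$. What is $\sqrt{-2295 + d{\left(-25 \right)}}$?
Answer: $\frac{64 i \sqrt{14}}{5} \approx 47.893 i$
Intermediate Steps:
$d{\left(x \right)} = \frac{-37 + x}{2 x}$
$\sqrt{-2295 + d{\left(-25 \right)}} = \sqrt{-2295 + \frac{-37 - 25}{2 \left(-25\right)}} = \sqrt{-2295 + \frac{1}{2} \left(- \frac{1}{25}\right) \left(-62\right)} = \sqrt{-2295 + \frac{31}{25}} = \sqrt{- \frac{57344}{25}} = \frac{64 i \sqrt{14}}{5}$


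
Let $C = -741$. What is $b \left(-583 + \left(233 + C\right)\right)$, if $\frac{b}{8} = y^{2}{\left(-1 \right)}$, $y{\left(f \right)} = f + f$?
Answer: $-34912$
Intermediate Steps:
$y{\left(f \right)} = 2 f$
$b = 32$ ($b = 8 \left(2 \left(-1\right)\right)^{2} = 8 \left(-2\right)^{2} = 8 \cdot 4 = 32$)
$b \left(-583 + \left(233 + C\right)\right) = 32 \left(-583 + \left(233 - 741\right)\right) = 32 \left(-583 - 508\right) = 32 \left(-1091\right) = -34912$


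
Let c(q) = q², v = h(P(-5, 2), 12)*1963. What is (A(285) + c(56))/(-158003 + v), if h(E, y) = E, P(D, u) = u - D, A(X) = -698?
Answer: -1219/72131 ≈ -0.016900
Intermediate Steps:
v = 13741 (v = (2 - 1*(-5))*1963 = (2 + 5)*1963 = 7*1963 = 13741)
(A(285) + c(56))/(-158003 + v) = (-698 + 56²)/(-158003 + 13741) = (-698 + 3136)/(-144262) = 2438*(-1/144262) = -1219/72131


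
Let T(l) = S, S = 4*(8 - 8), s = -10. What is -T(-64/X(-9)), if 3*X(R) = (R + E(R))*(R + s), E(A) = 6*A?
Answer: 0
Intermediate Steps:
S = 0 (S = 4*0 = 0)
X(R) = 7*R*(-10 + R)/3 (X(R) = ((R + 6*R)*(R - 10))/3 = ((7*R)*(-10 + R))/3 = (7*R*(-10 + R))/3 = 7*R*(-10 + R)/3)
T(l) = 0
-T(-64/X(-9)) = -1*0 = 0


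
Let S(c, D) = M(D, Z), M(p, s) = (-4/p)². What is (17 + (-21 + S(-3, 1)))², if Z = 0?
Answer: 144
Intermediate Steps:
M(p, s) = 16/p²
S(c, D) = 16/D²
(17 + (-21 + S(-3, 1)))² = (17 + (-21 + 16/1²))² = (17 + (-21 + 16*1))² = (17 + (-21 + 16))² = (17 - 5)² = 12² = 144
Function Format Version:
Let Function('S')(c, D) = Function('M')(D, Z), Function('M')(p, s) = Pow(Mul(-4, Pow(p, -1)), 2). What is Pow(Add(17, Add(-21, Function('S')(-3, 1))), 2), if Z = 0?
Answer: 144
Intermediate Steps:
Function('M')(p, s) = Mul(16, Pow(p, -2))
Function('S')(c, D) = Mul(16, Pow(D, -2))
Pow(Add(17, Add(-21, Function('S')(-3, 1))), 2) = Pow(Add(17, Add(-21, Mul(16, Pow(1, -2)))), 2) = Pow(Add(17, Add(-21, Mul(16, 1))), 2) = Pow(Add(17, Add(-21, 16)), 2) = Pow(Add(17, -5), 2) = Pow(12, 2) = 144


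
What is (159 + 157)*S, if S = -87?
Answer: -27492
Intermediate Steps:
(159 + 157)*S = (159 + 157)*(-87) = 316*(-87) = -27492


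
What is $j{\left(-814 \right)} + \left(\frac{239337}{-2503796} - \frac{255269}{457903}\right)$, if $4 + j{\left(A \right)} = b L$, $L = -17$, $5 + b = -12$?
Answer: $\frac{326002539808145}{1146495699788} \approx 284.35$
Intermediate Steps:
$b = -17$ ($b = -5 - 12 = -17$)
$j{\left(A \right)} = 285$ ($j{\left(A \right)} = -4 - -289 = -4 + 289 = 285$)
$j{\left(-814 \right)} + \left(\frac{239337}{-2503796} - \frac{255269}{457903}\right) = 285 + \left(\frac{239337}{-2503796} - \frac{255269}{457903}\right) = 285 + \left(239337 \left(- \frac{1}{2503796}\right) - \frac{255269}{457903}\right) = 285 - \frac{748734631435}{1146495699788} = \frac{326002539808145}{1146495699788}$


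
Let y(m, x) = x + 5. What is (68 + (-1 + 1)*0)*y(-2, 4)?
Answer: 612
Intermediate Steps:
y(m, x) = 5 + x
(68 + (-1 + 1)*0)*y(-2, 4) = (68 + (-1 + 1)*0)*(5 + 4) = (68 + 0*0)*9 = (68 + 0)*9 = 68*9 = 612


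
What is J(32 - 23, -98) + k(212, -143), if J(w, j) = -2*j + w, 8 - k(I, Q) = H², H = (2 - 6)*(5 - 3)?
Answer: 149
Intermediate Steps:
H = -8 (H = -4*2 = -8)
k(I, Q) = -56 (k(I, Q) = 8 - 1*(-8)² = 8 - 1*64 = 8 - 64 = -56)
J(w, j) = w - 2*j
J(32 - 23, -98) + k(212, -143) = ((32 - 23) - 2*(-98)) - 56 = (9 + 196) - 56 = 205 - 56 = 149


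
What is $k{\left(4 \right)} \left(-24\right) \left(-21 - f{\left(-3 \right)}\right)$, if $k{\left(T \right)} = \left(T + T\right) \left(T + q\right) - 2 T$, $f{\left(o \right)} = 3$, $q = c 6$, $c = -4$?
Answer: $-96768$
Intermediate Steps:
$q = -24$ ($q = \left(-4\right) 6 = -24$)
$k{\left(T \right)} = - 2 T + 2 T \left(-24 + T\right)$ ($k{\left(T \right)} = \left(T + T\right) \left(T - 24\right) - 2 T = 2 T \left(-24 + T\right) - 2 T = - 2 T + 2 T \left(-24 + T\right)$)
$k{\left(4 \right)} \left(-24\right) \left(-21 - f{\left(-3 \right)}\right) = 2 \cdot 4 \left(-25 + 4\right) \left(-24\right) \left(-21 - 3\right) = 2 \cdot 4 \left(-21\right) \left(-24\right) \left(-21 - 3\right) = \left(-168\right) \left(-24\right) \left(-24\right) = 4032 \left(-24\right) = -96768$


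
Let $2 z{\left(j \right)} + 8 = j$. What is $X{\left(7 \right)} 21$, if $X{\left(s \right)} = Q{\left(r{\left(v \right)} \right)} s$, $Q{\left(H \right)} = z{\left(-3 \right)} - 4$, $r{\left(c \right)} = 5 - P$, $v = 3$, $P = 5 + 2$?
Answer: $- \frac{2793}{2} \approx -1396.5$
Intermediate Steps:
$P = 7$
$z{\left(j \right)} = -4 + \frac{j}{2}$
$r{\left(c \right)} = -2$ ($r{\left(c \right)} = 5 - 7 = -2$)
$Q{\left(H \right)} = - \frac{19}{2}$ ($Q{\left(H \right)} = \left(-4 + \frac{1}{2} \left(-3\right)\right) - 4 = \left(-4 - \frac{3}{2}\right) - 4 = - \frac{11}{2} - 4 = - \frac{19}{2}$)
$X{\left(s \right)} = - \frac{19 s}{2}$
$X{\left(7 \right)} 21 = \left(- \frac{19}{2}\right) 7 \cdot 21 = \left(- \frac{133}{2}\right) 21 = - \frac{2793}{2}$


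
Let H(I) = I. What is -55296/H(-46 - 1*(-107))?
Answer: -55296/61 ≈ -906.49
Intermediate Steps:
-55296/H(-46 - 1*(-107)) = -55296/(-46 - 1*(-107)) = -55296/(-46 + 107) = -55296/61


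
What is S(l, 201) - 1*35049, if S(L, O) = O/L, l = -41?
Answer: -1437210/41 ≈ -35054.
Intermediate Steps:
S(l, 201) - 1*35049 = 201/(-41) - 1*35049 = 201*(-1/41) - 35049 = -201/41 - 35049 = -1437210/41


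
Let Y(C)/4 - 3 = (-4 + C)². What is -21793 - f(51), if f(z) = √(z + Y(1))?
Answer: -21793 - 3*√11 ≈ -21803.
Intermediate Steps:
Y(C) = 12 + 4*(-4 + C)²
f(z) = √(48 + z) (f(z) = √(z + (12 + 4*(-4 + 1)²)) = √(z + (12 + 4*(-3)²)) = √(z + (12 + 4*9)) = √(z + (12 + 36)) = √(z + 48) = √(48 + z))
-21793 - f(51) = -21793 - √(48 + 51) = -21793 - √99 = -21793 - 3*√11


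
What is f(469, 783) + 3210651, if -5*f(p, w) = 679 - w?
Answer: 16053359/5 ≈ 3.2107e+6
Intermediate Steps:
f(p, w) = -679/5 + w/5 (f(p, w) = -(679 - w)/5 = -679/5 + w/5)
f(469, 783) + 3210651 = (-679/5 + (⅕)*783) + 3210651 = (-679/5 + 783/5) + 3210651 = 104/5 + 3210651 = 16053359/5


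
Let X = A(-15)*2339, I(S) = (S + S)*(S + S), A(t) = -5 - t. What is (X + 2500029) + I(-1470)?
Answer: 11167019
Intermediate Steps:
I(S) = 4*S² (I(S) = (2*S)*(2*S) = 4*S²)
X = 23390 (X = (-5 - 1*(-15))*2339 = (-5 + 15)*2339 = 10*2339 = 23390)
(X + 2500029) + I(-1470) = (23390 + 2500029) + 4*(-1470)² = 2523419 + 4*2160900 = 2523419 + 8643600 = 11167019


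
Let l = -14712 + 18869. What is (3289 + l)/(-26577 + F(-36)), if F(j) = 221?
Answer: -3723/13178 ≈ -0.28252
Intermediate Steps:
l = 4157
(3289 + l)/(-26577 + F(-36)) = (3289 + 4157)/(-26577 + 221) = 7446/(-26356) = 7446*(-1/26356) = -3723/13178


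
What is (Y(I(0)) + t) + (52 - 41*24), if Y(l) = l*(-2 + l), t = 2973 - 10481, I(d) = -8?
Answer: -8360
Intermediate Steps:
t = -7508
(Y(I(0)) + t) + (52 - 41*24) = (-8*(-2 - 8) - 7508) + (52 - 41*24) = (-8*(-10) - 7508) + (52 - 984) = (80 - 7508) - 932 = -7428 - 932 = -8360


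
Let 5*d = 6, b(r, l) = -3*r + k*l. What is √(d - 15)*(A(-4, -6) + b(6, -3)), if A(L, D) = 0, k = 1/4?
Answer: -15*I*√345/4 ≈ -69.653*I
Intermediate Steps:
k = ¼ ≈ 0.25000
b(r, l) = -3*r + l/4
d = 6/5 (d = (⅕)*6 = 6/5 ≈ 1.2000)
√(d - 15)*(A(-4, -6) + b(6, -3)) = √(6/5 - 15)*(0 + (-3*6 + (¼)*(-3))) = √(-69/5)*(0 + (-18 - ¾)) = (I*√345/5)*(0 - 75/4) = (I*√345/5)*(-75/4) = -15*I*√345/4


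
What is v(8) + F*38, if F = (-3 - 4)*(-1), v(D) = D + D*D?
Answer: 338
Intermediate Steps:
v(D) = D + D**2
F = 7 (F = -7*(-1) = 7)
v(8) + F*38 = 8*(1 + 8) + 7*38 = 8*9 + 266 = 72 + 266 = 338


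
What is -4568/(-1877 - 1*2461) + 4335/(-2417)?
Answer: -3882187/5242473 ≈ -0.74053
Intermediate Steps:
-4568/(-1877 - 1*2461) + 4335/(-2417) = -4568/(-1877 - 2461) + 4335*(-1/2417) = -4568/(-4338) - 4335/2417 = -4568*(-1/4338) - 4335/2417 = 2284/2169 - 4335/2417 = -3882187/5242473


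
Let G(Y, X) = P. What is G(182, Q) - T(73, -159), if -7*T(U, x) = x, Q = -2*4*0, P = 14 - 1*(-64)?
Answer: 387/7 ≈ 55.286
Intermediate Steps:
P = 78 (P = 14 + 64 = 78)
Q = 0 (Q = -8*0 = 0)
G(Y, X) = 78
T(U, x) = -x/7
G(182, Q) - T(73, -159) = 78 - (-1)*(-159)/7 = 78 - 1*159/7 = 78 - 159/7 = 387/7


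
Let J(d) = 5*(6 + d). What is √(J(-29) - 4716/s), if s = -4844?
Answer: I*√167222146/1211 ≈ 10.678*I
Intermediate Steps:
J(d) = 30 + 5*d
√(J(-29) - 4716/s) = √((30 + 5*(-29)) - 4716/(-4844)) = √((30 - 145) - 4716*(-1/4844)) = √(-115 + 1179/1211) = √(-138086/1211) = I*√167222146/1211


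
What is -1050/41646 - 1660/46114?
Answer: -9796005/160038637 ≈ -0.061210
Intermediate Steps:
-1050/41646 - 1660/46114 = -1050*1/41646 - 1660*1/46114 = -175/6941 - 830/23057 = -9796005/160038637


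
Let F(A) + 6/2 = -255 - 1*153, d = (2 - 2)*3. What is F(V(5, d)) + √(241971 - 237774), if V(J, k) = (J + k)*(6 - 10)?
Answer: -411 + √4197 ≈ -346.22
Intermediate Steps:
d = 0 (d = 0*3 = 0)
V(J, k) = -4*J - 4*k (V(J, k) = (J + k)*(-4) = -4*J - 4*k)
F(A) = -411 (F(A) = -3 + (-255 - 1*153) = -3 + (-255 - 153) = -3 - 408 = -411)
F(V(5, d)) + √(241971 - 237774) = -411 + √(241971 - 237774) = -411 + √4197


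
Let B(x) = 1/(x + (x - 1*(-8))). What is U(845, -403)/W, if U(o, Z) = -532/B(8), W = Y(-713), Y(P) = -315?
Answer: 608/15 ≈ 40.533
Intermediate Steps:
B(x) = 1/(8 + 2*x) (B(x) = 1/(x + (x + 8)) = 1/(x + (8 + x)) = 1/(8 + 2*x))
W = -315
U(o, Z) = -12768 (U(o, Z) = -532/(1/(2*(4 + 8))) = -532/((1/2)/12) = -532/((1/2)*(1/12)) = -532/1/24 = -532*24 = -12768)
U(845, -403)/W = -12768/(-315) = -12768*(-1/315) = 608/15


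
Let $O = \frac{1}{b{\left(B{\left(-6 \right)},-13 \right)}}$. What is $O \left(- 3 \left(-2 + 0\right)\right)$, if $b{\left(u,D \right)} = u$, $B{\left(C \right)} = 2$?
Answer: $3$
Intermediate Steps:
$O = \frac{1}{2} \approx 0.5$
$O \left(- 3 \left(-2 + 0\right)\right) = \frac{\left(-3\right) \left(-2 + 0\right)}{2} = \frac{\left(-3\right) \left(-2\right)}{2} = \frac{1}{2} \cdot 6 = 3$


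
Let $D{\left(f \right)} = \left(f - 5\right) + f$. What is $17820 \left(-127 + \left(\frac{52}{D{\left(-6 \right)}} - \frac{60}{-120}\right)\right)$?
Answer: $- \frac{39248550}{17} \approx -2.3087 \cdot 10^{6}$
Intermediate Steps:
$D{\left(f \right)} = -5 + 2 f$ ($D{\left(f \right)} = \left(-5 + f\right) + f = -5 + 2 f$)
$17820 \left(-127 + \left(\frac{52}{D{\left(-6 \right)}} - \frac{60}{-120}\right)\right) = 17820 \left(-127 + \left(\frac{52}{-5 + 2 \left(-6\right)} - \frac{60}{-120}\right)\right) = 17820 \left(-127 + \left(\frac{52}{-5 - 12} - - \frac{1}{2}\right)\right) = 17820 \left(-127 + \left(\frac{52}{-17} + \frac{1}{2}\right)\right) = 17820 \left(-127 + \left(52 \left(- \frac{1}{17}\right) + \frac{1}{2}\right)\right) = 17820 \left(-127 + \left(- \frac{52}{17} + \frac{1}{2}\right)\right) = 17820 \left(-127 - \frac{87}{34}\right) = 17820 \left(- \frac{4405}{34}\right) = - \frac{39248550}{17}$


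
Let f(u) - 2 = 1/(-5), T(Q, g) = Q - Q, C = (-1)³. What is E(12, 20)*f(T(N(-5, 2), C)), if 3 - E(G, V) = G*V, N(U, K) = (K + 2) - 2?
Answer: -2133/5 ≈ -426.60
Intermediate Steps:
N(U, K) = K (N(U, K) = (2 + K) - 2 = K)
E(G, V) = 3 - G*V
C = -1
T(Q, g) = 0
f(u) = 9/5 (f(u) = 2 + 1/(-5) = 2 - ⅕ = 9/5)
E(12, 20)*f(T(N(-5, 2), C)) = (3 - 1*12*20)*(9/5) = (3 - 240)*(9/5) = -237*9/5 = -2133/5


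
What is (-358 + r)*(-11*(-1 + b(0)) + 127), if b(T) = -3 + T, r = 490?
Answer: 22572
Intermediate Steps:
(-358 + r)*(-11*(-1 + b(0)) + 127) = (-358 + 490)*(-11*(-1 + (-3 + 0)) + 127) = 132*(-11*(-1 - 3) + 127) = 132*(-11*(-4) + 127) = 132*(44 + 127) = 132*171 = 22572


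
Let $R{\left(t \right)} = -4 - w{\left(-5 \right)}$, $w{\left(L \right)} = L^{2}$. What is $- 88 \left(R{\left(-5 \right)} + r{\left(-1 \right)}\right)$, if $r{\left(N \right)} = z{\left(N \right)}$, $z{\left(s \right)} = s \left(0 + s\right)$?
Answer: $2464$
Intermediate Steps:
$z{\left(s \right)} = s^{2}$ ($z{\left(s \right)} = s s = s^{2}$)
$r{\left(N \right)} = N^{2}$
$R{\left(t \right)} = -29$ ($R{\left(t \right)} = -4 - \left(-5\right)^{2} = -4 - 25 = -29$)
$- 88 \left(R{\left(-5 \right)} + r{\left(-1 \right)}\right) = - 88 \left(-29 + \left(-1\right)^{2}\right) = - 88 \left(-29 + 1\right) = \left(-88\right) \left(-28\right) = 2464$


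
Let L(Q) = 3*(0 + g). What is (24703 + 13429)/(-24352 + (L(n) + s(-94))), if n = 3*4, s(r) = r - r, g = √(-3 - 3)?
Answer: -464295232/296509979 - 57198*I*√6/296509979 ≈ -1.5659 - 0.00047252*I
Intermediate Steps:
g = I*√6 (g = √(-6) = I*√6 ≈ 2.4495*I)
s(r) = 0
n = 12
L(Q) = 3*I*√6 (L(Q) = 3*(0 + I*√6) = 3*(I*√6) = 3*I*√6)
(24703 + 13429)/(-24352 + (L(n) + s(-94))) = (24703 + 13429)/(-24352 + (3*I*√6 + 0)) = 38132/(-24352 + 3*I*√6)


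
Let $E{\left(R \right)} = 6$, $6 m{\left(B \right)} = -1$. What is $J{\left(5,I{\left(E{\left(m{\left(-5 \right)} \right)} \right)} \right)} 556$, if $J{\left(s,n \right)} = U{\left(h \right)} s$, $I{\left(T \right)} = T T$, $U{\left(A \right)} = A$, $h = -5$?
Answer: $-13900$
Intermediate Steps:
$m{\left(B \right)} = - \frac{1}{6}$ ($m{\left(B \right)} = \frac{1}{6} \left(-1\right) = - \frac{1}{6}$)
$I{\left(T \right)} = T^{2}$
$J{\left(s,n \right)} = - 5 s$
$J{\left(5,I{\left(E{\left(m{\left(-5 \right)} \right)} \right)} \right)} 556 = \left(-5\right) 5 \cdot 556 = \left(-25\right) 556 = -13900$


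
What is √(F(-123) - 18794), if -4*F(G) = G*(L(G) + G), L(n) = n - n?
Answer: I*√90305/2 ≈ 150.25*I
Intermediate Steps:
L(n) = 0
F(G) = -G²/4 (F(G) = -G*(0 + G)/4 = -G*G/4 = -G²/4)
√(F(-123) - 18794) = √(-¼*(-123)² - 18794) = √(-¼*15129 - 18794) = √(-15129/4 - 18794) = √(-90305/4) = I*√90305/2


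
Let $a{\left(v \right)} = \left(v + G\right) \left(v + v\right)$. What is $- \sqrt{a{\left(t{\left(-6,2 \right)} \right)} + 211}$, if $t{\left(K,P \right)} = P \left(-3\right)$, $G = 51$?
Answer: $- i \sqrt{329} \approx - 18.138 i$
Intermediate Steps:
$t{\left(K,P \right)} = - 3 P$
$a{\left(v \right)} = 2 v \left(51 + v\right)$ ($a{\left(v \right)} = \left(v + 51\right) \left(v + v\right) = \left(51 + v\right) 2 v = 2 v \left(51 + v\right)$)
$- \sqrt{a{\left(t{\left(-6,2 \right)} \right)} + 211} = - \sqrt{2 \left(\left(-3\right) 2\right) \left(51 - 6\right) + 211} = - \sqrt{2 \left(-6\right) \left(51 - 6\right) + 211} = - \sqrt{2 \left(-6\right) 45 + 211} = - \sqrt{-540 + 211} = - \sqrt{-329} = - i \sqrt{329}$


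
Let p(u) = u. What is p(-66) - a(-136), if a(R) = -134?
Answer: 68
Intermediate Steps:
p(-66) - a(-136) = -66 - 1*(-134) = -66 + 134 = 68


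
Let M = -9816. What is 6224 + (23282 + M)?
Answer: 19690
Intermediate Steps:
6224 + (23282 + M) = 6224 + (23282 - 9816) = 6224 + 13466 = 19690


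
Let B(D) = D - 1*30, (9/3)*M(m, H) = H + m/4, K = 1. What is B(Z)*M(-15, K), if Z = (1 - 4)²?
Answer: 77/4 ≈ 19.250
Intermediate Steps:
M(m, H) = H/3 + m/12 (M(m, H) = (H + m/4)/3 = H/3 + m/12)
Z = 9 (Z = (-3)² = 9)
B(D) = -30 + D (B(D) = D - 30 = -30 + D)
B(Z)*M(-15, K) = (-30 + 9)*((⅓)*1 + (1/12)*(-15)) = -21*(⅓ - 5/4) = -21*(-11/12) = 77/4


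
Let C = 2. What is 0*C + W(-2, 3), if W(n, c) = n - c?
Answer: -5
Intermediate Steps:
0*C + W(-2, 3) = 0*2 + (-2 - 1*3) = 0 + (-2 - 3) = 0 - 5 = -5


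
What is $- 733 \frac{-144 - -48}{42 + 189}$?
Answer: $\frac{23456}{77} \approx 304.62$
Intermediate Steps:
$- 733 \frac{-144 - -48}{42 + 189} = - 733 \frac{-144 + 48}{231} = - 733 \left(\left(-96\right) \frac{1}{231}\right) = \left(-733\right) \left(- \frac{32}{77}\right) = \frac{23456}{77}$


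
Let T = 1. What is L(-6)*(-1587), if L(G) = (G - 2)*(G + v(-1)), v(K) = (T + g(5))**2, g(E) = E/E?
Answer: -25392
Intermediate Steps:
g(E) = 1
v(K) = 4 (v(K) = (1 + 1)**2 = 2**2 = 4)
L(G) = (-2 + G)*(4 + G) (L(G) = (G - 2)*(G + 4) = (-2 + G)*(4 + G))
L(-6)*(-1587) = (-8 + (-6)**2 + 2*(-6))*(-1587) = (-8 + 36 - 12)*(-1587) = 16*(-1587) = -25392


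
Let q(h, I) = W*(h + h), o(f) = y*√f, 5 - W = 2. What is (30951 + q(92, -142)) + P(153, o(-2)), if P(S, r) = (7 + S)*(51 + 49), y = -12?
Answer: 47503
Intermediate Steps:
W = 3 (W = 5 - 1*2 = 5 - 2 = 3)
o(f) = -12*√f
P(S, r) = 700 + 100*S (P(S, r) = (7 + S)*100 = 700 + 100*S)
q(h, I) = 6*h (q(h, I) = 3*(h + h) = 3*(2*h) = 6*h)
(30951 + q(92, -142)) + P(153, o(-2)) = (30951 + 6*92) + (700 + 100*153) = (30951 + 552) + (700 + 15300) = 31503 + 16000 = 47503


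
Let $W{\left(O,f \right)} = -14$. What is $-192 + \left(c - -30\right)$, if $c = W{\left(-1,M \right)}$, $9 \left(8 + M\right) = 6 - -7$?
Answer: $-176$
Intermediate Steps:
$M = - \frac{59}{9}$ ($M = -8 + \frac{6 - -7}{9} = -8 + \frac{6 + 7}{9} = -8 + \frac{1}{9} \cdot 13 = -8 + \frac{13}{9} = - \frac{59}{9} \approx -6.5556$)
$c = -14$
$-192 + \left(c - -30\right) = -192 - -16 = -192 + \left(-14 + 30\right) = -192 + 16 = -176$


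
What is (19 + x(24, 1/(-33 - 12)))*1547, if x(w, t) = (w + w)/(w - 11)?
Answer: 35105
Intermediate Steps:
x(w, t) = 2*w/(-11 + w) (x(w, t) = (2*w)/(-11 + w) = 2*w/(-11 + w))
(19 + x(24, 1/(-33 - 12)))*1547 = (19 + 2*24/(-11 + 24))*1547 = (19 + 2*24/13)*1547 = (19 + 2*24*(1/13))*1547 = (19 + 48/13)*1547 = (295/13)*1547 = 35105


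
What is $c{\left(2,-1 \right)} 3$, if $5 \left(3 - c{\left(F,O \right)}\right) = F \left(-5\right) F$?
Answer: $21$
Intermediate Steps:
$c{\left(F,O \right)} = 3 + F^{2}$ ($c{\left(F,O \right)} = 3 - \frac{F \left(-5\right) F}{5} = 3 - \frac{- 5 F F}{5} = 3 - \frac{\left(-5\right) F^{2}}{5} = 3 + F^{2}$)
$c{\left(2,-1 \right)} 3 = \left(3 + 2^{2}\right) 3 = \left(3 + 4\right) 3 = 7 \cdot 3 = 21$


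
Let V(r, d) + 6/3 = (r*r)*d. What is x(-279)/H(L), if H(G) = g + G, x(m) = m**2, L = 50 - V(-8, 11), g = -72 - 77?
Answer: -8649/89 ≈ -97.180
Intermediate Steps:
V(r, d) = -2 + d*r**2 (V(r, d) = -2 + (r*r)*d = -2 + r**2*d = -2 + d*r**2)
g = -149
L = -652 (L = 50 - (-2 + 11*(-8)**2) = 50 - (-2 + 11*64) = 50 - (-2 + 704) = 50 - 1*702 = 50 - 702 = -652)
H(G) = -149 + G
x(-279)/H(L) = (-279)**2/(-149 - 652) = 77841/(-801) = 77841*(-1/801) = -8649/89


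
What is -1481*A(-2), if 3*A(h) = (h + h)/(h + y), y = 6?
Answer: 1481/3 ≈ 493.67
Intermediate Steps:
A(h) = 2*h/(3*(6 + h)) (A(h) = ((h + h)/(h + 6))/3 = ((2*h)/(6 + h))/3 = (2*h/(6 + h))/3 = 2*h/(3*(6 + h)))
-1481*A(-2) = -2962*(-2)/(3*(6 - 2)) = -2962*(-2)/(3*4) = -1481*(-⅓) = 1481/3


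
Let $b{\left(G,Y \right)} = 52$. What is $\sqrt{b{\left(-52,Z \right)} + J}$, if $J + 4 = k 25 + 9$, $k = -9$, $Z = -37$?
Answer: $2 i \sqrt{42} \approx 12.961 i$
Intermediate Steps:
$J = -220$ ($J = -4 + \left(\left(-9\right) 25 + 9\right) = -4 + \left(-225 + 9\right) = -4 - 216 = -220$)
$\sqrt{b{\left(-52,Z \right)} + J} = \sqrt{52 - 220} = \sqrt{-168} = 2 i \sqrt{42}$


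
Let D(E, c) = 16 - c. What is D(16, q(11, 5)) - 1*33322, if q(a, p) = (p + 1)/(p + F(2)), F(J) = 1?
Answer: -33307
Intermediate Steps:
q(a, p) = 1 (q(a, p) = (p + 1)/(p + 1) = (1 + p)/(1 + p) = 1)
D(16, q(11, 5)) - 1*33322 = (16 - 1*1) - 1*33322 = (16 - 1) - 33322 = 15 - 33322 = -33307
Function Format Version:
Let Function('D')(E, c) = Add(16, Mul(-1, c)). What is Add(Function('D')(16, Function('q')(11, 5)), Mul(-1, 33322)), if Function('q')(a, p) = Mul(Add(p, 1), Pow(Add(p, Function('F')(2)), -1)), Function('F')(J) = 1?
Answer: -33307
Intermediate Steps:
Function('q')(a, p) = 1 (Function('q')(a, p) = Mul(Add(p, 1), Pow(Add(p, 1), -1)) = Mul(Add(1, p), Pow(Add(1, p), -1)) = 1)
Add(Function('D')(16, Function('q')(11, 5)), Mul(-1, 33322)) = Add(Add(16, Mul(-1, 1)), Mul(-1, 33322)) = Add(Add(16, -1), -33322) = Add(15, -33322) = -33307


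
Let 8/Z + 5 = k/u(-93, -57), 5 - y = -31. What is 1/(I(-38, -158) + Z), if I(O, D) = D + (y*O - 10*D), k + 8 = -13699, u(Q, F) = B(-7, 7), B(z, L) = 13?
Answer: 3443/185896 ≈ 0.018521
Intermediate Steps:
y = 36 (y = 5 - 1*(-31) = 5 + 31 = 36)
u(Q, F) = 13
k = -13707 (k = -8 - 13699 = -13707)
Z = -26/3443 (Z = 8/(-5 - 13707/13) = 8/(-13772/13) = 8*(-13/13772) = -26/3443 ≈ -0.0075516)
I(O, D) = -9*D + 36*O (I(O, D) = D + (36*O - 10*D) = D + (-10*D + 36*O) = -9*D + 36*O)
1/(I(-38, -158) + Z) = 1/((-9*(-158) + 36*(-38)) - 26/3443) = 1/((1422 - 1368) - 26/3443) = 1/(54 - 26/3443) = 1/(185896/3443) = 3443/185896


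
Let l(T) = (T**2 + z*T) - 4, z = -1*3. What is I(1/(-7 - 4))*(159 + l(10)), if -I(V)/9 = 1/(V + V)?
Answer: 22275/2 ≈ 11138.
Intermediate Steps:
z = -3
I(V) = -9/(2*V) (I(V) = -9/(V + V) = -9*1/(2*V) = -9/(2*V))
l(T) = -4 + T**2 - 3*T (l(T) = (T**2 - 3*T) - 4 = -4 + T**2 - 3*T)
I(1/(-7 - 4))*(159 + l(10)) = (-9/(2*(1/(-7 - 4))))*(159 + (-4 + 10**2 - 3*10)) = (-9/(2*(1/(-11))))*(159 + (-4 + 100 - 30)) = (-9/(2*(-1/11)))*(159 + 66) = -9/2*(-11)*225 = (99/2)*225 = 22275/2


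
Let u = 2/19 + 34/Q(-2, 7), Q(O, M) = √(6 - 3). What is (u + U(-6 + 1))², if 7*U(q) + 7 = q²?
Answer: 20828692/53067 + 24208*√3/399 ≈ 497.58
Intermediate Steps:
Q(O, M) = √3
U(q) = -1 + q²/7
u = 2/19 + 34*√3/3 (u = 2/19 + 34/(√3) = 2*(1/19) + 34*(√3/3) = 2/19 + 34*√3/3 ≈ 19.735)
(u + U(-6 + 1))² = ((2/19 + 34*√3/3) + (-1 + (-6 + 1)²/7))² = ((2/19 + 34*√3/3) + (-1 + (⅐)*(-5)²))² = ((2/19 + 34*√3/3) + (-1 + (⅐)*25))² = ((2/19 + 34*√3/3) + (-1 + 25/7))² = ((2/19 + 34*√3/3) + 18/7)² = (356/133 + 34*√3/3)²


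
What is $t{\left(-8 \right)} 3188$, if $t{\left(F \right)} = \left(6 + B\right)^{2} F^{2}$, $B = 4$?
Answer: $20403200$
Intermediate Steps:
$t{\left(F \right)} = 100 F^{2}$ ($t{\left(F \right)} = \left(6 + 4\right)^{2} F^{2} = 10^{2} F^{2} = 100 F^{2}$)
$t{\left(-8 \right)} 3188 = 100 \left(-8\right)^{2} \cdot 3188 = 100 \cdot 64 \cdot 3188 = 6400 \cdot 3188 = 20403200$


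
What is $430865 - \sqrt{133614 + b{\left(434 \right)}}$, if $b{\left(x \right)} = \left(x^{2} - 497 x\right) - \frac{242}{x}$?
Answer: $430865 - \frac{\sqrt{5004215951}}{217} \approx 4.3054 \cdot 10^{5}$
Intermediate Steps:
$b{\left(x \right)} = x^{2} - 497 x - \frac{242}{x}$
$430865 - \sqrt{133614 + b{\left(434 \right)}} = 430865 - \sqrt{133614 + \frac{-242 + 434^{2} \left(-497 + 434\right)}{434}} = 430865 - \sqrt{133614 + \frac{-242 + 188356 \left(-63\right)}{434}} = 430865 - \sqrt{133614 + \frac{-242 - 11866428}{434}} = 430865 - \sqrt{133614 + \frac{1}{434} \left(-11866670\right)} = 430865 - \sqrt{133614 - \frac{5933335}{217}} = 430865 - \sqrt{\frac{23060903}{217}} = 430865 - \frac{\sqrt{5004215951}}{217}$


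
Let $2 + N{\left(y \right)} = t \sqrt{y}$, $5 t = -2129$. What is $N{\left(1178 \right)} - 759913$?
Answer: $-759915 - \frac{2129 \sqrt{1178}}{5} \approx -7.7453 \cdot 10^{5}$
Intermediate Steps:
$t = - \frac{2129}{5}$ ($t = \frac{1}{5} \left(-2129\right) = - \frac{2129}{5} \approx -425.8$)
$N{\left(y \right)} = -2 - \frac{2129 \sqrt{y}}{5}$
$N{\left(1178 \right)} - 759913 = \left(-2 - \frac{2129 \sqrt{1178}}{5}\right) - 759913 = -759915 - \frac{2129 \sqrt{1178}}{5}$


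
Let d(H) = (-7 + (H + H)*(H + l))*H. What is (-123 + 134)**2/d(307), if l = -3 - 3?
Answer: 121/56735749 ≈ 2.1327e-6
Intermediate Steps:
l = -6
d(H) = H*(-7 + 2*H*(-6 + H)) (d(H) = (-7 + (H + H)*(H - 6))*H = (-7 + (2*H)*(-6 + H))*H = (-7 + 2*H*(-6 + H))*H = H*(-7 + 2*H*(-6 + H)))
(-123 + 134)**2/d(307) = (-123 + 134)**2/((307*(-7 - 12*307 + 2*307**2))) = 11**2/((307*(-7 - 3684 + 2*94249))) = 121/((307*(-7 - 3684 + 188498))) = 121/((307*184807)) = 121/56735749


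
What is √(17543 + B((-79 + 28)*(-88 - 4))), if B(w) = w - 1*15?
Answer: 2*√5555 ≈ 149.06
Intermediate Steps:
B(w) = -15 + w (B(w) = w - 15 = -15 + w)
√(17543 + B((-79 + 28)*(-88 - 4))) = √(17543 + (-15 + (-79 + 28)*(-88 - 4))) = √(17543 + (-15 - 51*(-92))) = √(17543 + (-15 + 4692)) = √(17543 + 4677) = √22220 = 2*√5555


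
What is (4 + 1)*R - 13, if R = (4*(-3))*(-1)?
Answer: 47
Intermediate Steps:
R = 12 (R = -12*(-1) = 12)
(4 + 1)*R - 13 = (4 + 1)*12 - 13 = 5*12 - 13 = 60 - 13 = 47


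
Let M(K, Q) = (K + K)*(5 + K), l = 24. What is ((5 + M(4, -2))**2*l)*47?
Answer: 6687912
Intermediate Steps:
M(K, Q) = 2*K*(5 + K) (M(K, Q) = (2*K)*(5 + K) = 2*K*(5 + K))
((5 + M(4, -2))**2*l)*47 = ((5 + 2*4*(5 + 4))**2*24)*47 = ((5 + 2*4*9)**2*24)*47 = ((5 + 72)**2*24)*47 = (77**2*24)*47 = (5929*24)*47 = 142296*47 = 6687912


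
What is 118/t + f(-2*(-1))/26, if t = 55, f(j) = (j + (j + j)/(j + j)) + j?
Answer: 3343/1430 ≈ 2.3378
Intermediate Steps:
f(j) = 1 + 2*j (f(j) = (j + (2*j)/((2*j))) + j = (j + (2*j)*(1/(2*j))) + j = (j + 1) + j = (1 + j) + j = 1 + 2*j)
118/t + f(-2*(-1))/26 = 118/55 + (1 + 2*(-2*(-1)))/26 = 118*(1/55) + (1 + 2*2)*(1/26) = 118/55 + (1 + 4)*(1/26) = 118/55 + 5*(1/26) = 118/55 + 5/26 = 3343/1430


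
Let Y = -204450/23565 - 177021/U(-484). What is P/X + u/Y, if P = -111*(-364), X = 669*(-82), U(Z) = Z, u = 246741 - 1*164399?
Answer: 570613945337670/2482352578153 ≈ 229.87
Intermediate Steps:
u = 82342 (u = 246741 - 164399 = 82342)
X = -54858
Y = 271503071/760364 (Y = -204450/23565 - 177021/(-484) = -204450*1/23565 - 177021*(-1/484) = -13630/1571 + 177021/484 = 271503071/760364 ≈ 357.07)
P = 40404
P/X + u/Y = 40404/(-54858) + 82342/(271503071/760364) = 40404*(-1/54858) + 82342*(760364/271503071) = -6734/9143 + 62609892488/271503071 = 570613945337670/2482352578153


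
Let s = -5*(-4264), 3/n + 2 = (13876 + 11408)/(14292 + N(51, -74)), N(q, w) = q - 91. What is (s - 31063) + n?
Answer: -1121972/115 ≈ -9756.3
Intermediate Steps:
N(q, w) = -91 + q
n = -1527/115 (n = 3/(-2 + (13876 + 11408)/(14292 + (-91 + 51))) = 3/(-2 + 25284/(14292 - 40)) = 3/(-2 + 25284/14252) = 3/(-2 + 25284*(1/14252)) = 3/(-2 + 903/509) = 3/(-115/509) = 3*(-509/115) = -1527/115 ≈ -13.278)
s = 21320
(s - 31063) + n = (21320 - 31063) - 1527/115 = -9743 - 1527/115 = -1121972/115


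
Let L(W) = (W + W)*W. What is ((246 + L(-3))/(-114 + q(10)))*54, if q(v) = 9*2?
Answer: -297/2 ≈ -148.50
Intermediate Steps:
q(v) = 18
L(W) = 2*W² (L(W) = (2*W)*W = 2*W²)
((246 + L(-3))/(-114 + q(10)))*54 = ((246 + 2*(-3)²)/(-114 + 18))*54 = ((246 + 2*9)/(-96))*54 = ((246 + 18)*(-1/96))*54 = (264*(-1/96))*54 = -11/4*54 = -297/2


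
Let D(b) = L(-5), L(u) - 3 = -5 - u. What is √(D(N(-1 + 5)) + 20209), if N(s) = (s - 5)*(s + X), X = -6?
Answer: 2*√5053 ≈ 142.17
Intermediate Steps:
N(s) = (-6 + s)*(-5 + s) (N(s) = (s - 5)*(s - 6) = (-5 + s)*(-6 + s) = (-6 + s)*(-5 + s))
L(u) = -2 - u (L(u) = 3 + (-5 - u) = -2 - u)
D(b) = 3 (D(b) = -2 - 1*(-5) = -2 + 5 = 3)
√(D(N(-1 + 5)) + 20209) = √(3 + 20209) = √20212 = 2*√5053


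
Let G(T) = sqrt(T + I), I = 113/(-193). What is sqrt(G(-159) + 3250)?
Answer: sqrt(121059250 + 3860*I*sqrt(14861))/193 ≈ 57.009 + 0.1108*I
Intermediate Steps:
I = -113/193 (I = 113*(-1/193) = -113/193 ≈ -0.58549)
G(T) = sqrt(-113/193 + T) (G(T) = sqrt(T - 113/193) = sqrt(-113/193 + T))
sqrt(G(-159) + 3250) = sqrt(sqrt(-21809 + 37249*(-159))/193 + 3250) = sqrt(sqrt(-21809 - 5922591)/193 + 3250) = sqrt(sqrt(-5944400)/193 + 3250) = sqrt((20*I*sqrt(14861))/193 + 3250) = sqrt(20*I*sqrt(14861)/193 + 3250) = sqrt(3250 + 20*I*sqrt(14861)/193)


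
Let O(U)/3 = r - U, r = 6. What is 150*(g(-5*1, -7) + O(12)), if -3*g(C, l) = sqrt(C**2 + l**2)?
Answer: -2700 - 50*sqrt(74) ≈ -3130.1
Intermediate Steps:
g(C, l) = -sqrt(C**2 + l**2)/3
O(U) = 18 - 3*U (O(U) = 3*(6 - U) = 18 - 3*U)
150*(g(-5*1, -7) + O(12)) = 150*(-sqrt((-5*1)**2 + (-7)**2)/3 + (18 - 3*12)) = 150*(-sqrt((-5)**2 + 49)/3 + (18 - 36)) = 150*(-sqrt(25 + 49)/3 - 18) = 150*(-sqrt(74)/3 - 18) = 150*(-18 - sqrt(74)/3) = -2700 - 50*sqrt(74)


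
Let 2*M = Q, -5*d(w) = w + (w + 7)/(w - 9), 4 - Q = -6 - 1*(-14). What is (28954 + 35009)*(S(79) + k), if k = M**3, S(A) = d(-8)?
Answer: -6971967/17 ≈ -4.1012e+5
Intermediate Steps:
Q = -4 (Q = 4 - (-6 - 1*(-14)) = 4 - (-6 + 14) = 4 - 1*8 = 4 - 8 = -4)
d(w) = -w/5 - (7 + w)/(5*(-9 + w)) (d(w) = -(w + (w + 7)/(w - 9))/5 = -(w + (7 + w)/(-9 + w))/5 = -w/5 - (7 + w)/(5*(-9 + w)))
M = -2 (M = (1/2)*(-4) = -2)
S(A) = 27/17 (S(A) = (-7 - 1*(-8)**2 + 8*(-8))/(5*(-9 - 8)) = (1/5)*(-7 - 1*64 - 64)/(-17) = (1/5)*(-1/17)*(-7 - 64 - 64) = (1/5)*(-1/17)*(-135) = 27/17)
k = -8 (k = (-2)**3 = -8)
(28954 + 35009)*(S(79) + k) = (28954 + 35009)*(27/17 - 8) = 63963*(-109/17) = -6971967/17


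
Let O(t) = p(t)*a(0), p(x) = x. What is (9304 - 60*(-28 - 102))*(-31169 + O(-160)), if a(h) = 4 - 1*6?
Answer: -527641296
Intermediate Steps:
a(h) = -2 (a(h) = 4 - 6 = -2)
O(t) = -2*t (O(t) = t*(-2) = -2*t)
(9304 - 60*(-28 - 102))*(-31169 + O(-160)) = (9304 - 60*(-28 - 102))*(-31169 - 2*(-160)) = (9304 - 60*(-130))*(-31169 + 320) = (9304 + 7800)*(-30849) = 17104*(-30849) = -527641296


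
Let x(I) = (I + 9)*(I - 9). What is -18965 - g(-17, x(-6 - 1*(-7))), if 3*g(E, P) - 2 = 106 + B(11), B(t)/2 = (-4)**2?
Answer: -57035/3 ≈ -19012.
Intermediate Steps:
B(t) = 32 (B(t) = 2*(-4)**2 = 2*16 = 32)
x(I) = (-9 + I)*(9 + I) (x(I) = (9 + I)*(-9 + I) = (-9 + I)*(9 + I))
g(E, P) = 140/3 (g(E, P) = 2/3 + (106 + 32)/3 = 2/3 + (1/3)*138 = 2/3 + 46 = 140/3)
-18965 - g(-17, x(-6 - 1*(-7))) = -18965 - 1*140/3 = -18965 - 140/3 = -57035/3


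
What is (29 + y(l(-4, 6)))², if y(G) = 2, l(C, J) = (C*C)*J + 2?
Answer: 961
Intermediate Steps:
l(C, J) = 2 + J*C² (l(C, J) = C²*J + 2 = J*C² + 2 = 2 + J*C²)
(29 + y(l(-4, 6)))² = (29 + 2)² = 31² = 961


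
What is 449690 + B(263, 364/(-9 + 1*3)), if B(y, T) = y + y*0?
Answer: 449953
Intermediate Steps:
B(y, T) = y (B(y, T) = y + 0 = y)
449690 + B(263, 364/(-9 + 1*3)) = 449690 + 263 = 449953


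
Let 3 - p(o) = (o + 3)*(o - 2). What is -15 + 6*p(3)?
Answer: -33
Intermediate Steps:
p(o) = 3 - (-2 + o)*(3 + o) (p(o) = 3 - (o + 3)*(o - 2) = 3 - (3 + o)*(-2 + o) = 3 - (-2 + o)*(3 + o))
-15 + 6*p(3) = -15 + 6*(9 - 1*3 - 1*3²) = -15 + 6*(9 - 3 - 1*9) = -15 + 6*(9 - 3 - 9) = -15 + 6*(-3) = -15 - 18 = -33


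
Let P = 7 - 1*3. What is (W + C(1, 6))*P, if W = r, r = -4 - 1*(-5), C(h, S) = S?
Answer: 28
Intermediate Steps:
r = 1 (r = -4 + 5 = 1)
W = 1
P = 4 (P = 7 - 3 = 4)
(W + C(1, 6))*P = (1 + 6)*4 = 7*4 = 28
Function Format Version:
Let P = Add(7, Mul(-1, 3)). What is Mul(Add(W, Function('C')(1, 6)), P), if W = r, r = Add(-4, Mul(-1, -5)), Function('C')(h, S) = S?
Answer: 28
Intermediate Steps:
r = 1 (r = Add(-4, 5) = 1)
W = 1
P = 4 (P = Add(7, -3) = 4)
Mul(Add(W, Function('C')(1, 6)), P) = Mul(Add(1, 6), 4) = Mul(7, 4) = 28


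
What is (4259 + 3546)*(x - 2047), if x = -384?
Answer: -18973955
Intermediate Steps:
(4259 + 3546)*(x - 2047) = (4259 + 3546)*(-384 - 2047) = 7805*(-2431) = -18973955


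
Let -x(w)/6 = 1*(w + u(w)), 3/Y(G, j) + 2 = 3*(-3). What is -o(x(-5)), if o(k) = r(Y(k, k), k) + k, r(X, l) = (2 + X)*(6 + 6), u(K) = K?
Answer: -888/11 ≈ -80.727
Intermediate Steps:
Y(G, j) = -3/11 (Y(G, j) = 3/(-2 + 3*(-3)) = 3/(-2 - 9) = 3/(-11) = 3*(-1/11) = -3/11)
r(X, l) = 24 + 12*X (r(X, l) = (2 + X)*12 = 24 + 12*X)
x(w) = -12*w (x(w) = -6*(w + w) = -6*2*w = -12*w)
o(k) = 228/11 + k (o(k) = (24 + 12*(-3/11)) + k = (24 - 36/11) + k = 228/11 + k)
-o(x(-5)) = -(228/11 - 12*(-5)) = -(228/11 + 60) = -1*888/11 = -888/11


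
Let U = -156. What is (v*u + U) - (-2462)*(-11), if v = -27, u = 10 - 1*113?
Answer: -24457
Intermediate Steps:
u = -103 (u = 10 - 113 = -103)
(v*u + U) - (-2462)*(-11) = (-27*(-103) - 156) - (-2462)*(-11) = (2781 - 156) - 1*27082 = 2625 - 27082 = -24457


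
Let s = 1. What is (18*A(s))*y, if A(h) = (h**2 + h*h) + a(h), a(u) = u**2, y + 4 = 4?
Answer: 0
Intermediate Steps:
y = 0 (y = -4 + 4 = 0)
A(h) = 3*h**2 (A(h) = (h**2 + h*h) + h**2 = (h**2 + h**2) + h**2 = 2*h**2 + h**2 = 3*h**2)
(18*A(s))*y = (18*(3*1**2))*0 = (18*(3*1))*0 = (18*3)*0 = 54*0 = 0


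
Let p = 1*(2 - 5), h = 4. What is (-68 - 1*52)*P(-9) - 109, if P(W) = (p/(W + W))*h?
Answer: -189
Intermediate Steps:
p = -3 (p = 1*(-3) = -3)
P(W) = -6/W (P(W) = (-3/(W + W))*4 = (-3/(2*W))*4 = ((1/(2*W))*(-3))*4 = -3/(2*W)*4 = -6/W)
(-68 - 1*52)*P(-9) - 109 = (-68 - 1*52)*(-6/(-9)) - 109 = (-68 - 52)*(-6*(-⅑)) - 109 = -120*⅔ - 109 = -80 - 109 = -189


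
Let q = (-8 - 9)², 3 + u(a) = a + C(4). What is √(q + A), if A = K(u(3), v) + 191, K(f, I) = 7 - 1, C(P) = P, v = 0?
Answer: 9*√6 ≈ 22.045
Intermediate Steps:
u(a) = 1 + a (u(a) = -3 + (a + 4) = -3 + (4 + a) = 1 + a)
q = 289 (q = (-17)² = 289)
K(f, I) = 6
A = 197 (A = 6 + 191 = 197)
√(q + A) = √(289 + 197) = √486 = 9*√6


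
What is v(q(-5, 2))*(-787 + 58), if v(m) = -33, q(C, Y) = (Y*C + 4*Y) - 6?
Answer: 24057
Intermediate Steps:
q(C, Y) = -6 + 4*Y + C*Y (q(C, Y) = (C*Y + 4*Y) - 6 = (4*Y + C*Y) - 6 = -6 + 4*Y + C*Y)
v(q(-5, 2))*(-787 + 58) = -33*(-787 + 58) = -33*(-729) = 24057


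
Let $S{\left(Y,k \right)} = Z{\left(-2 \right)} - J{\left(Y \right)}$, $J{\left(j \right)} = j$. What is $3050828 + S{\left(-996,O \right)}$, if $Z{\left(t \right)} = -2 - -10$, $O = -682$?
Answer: $3051832$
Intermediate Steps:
$Z{\left(t \right)} = 8$ ($Z{\left(t \right)} = -2 + 10 = 8$)
$S{\left(Y,k \right)} = 8 - Y$
$3050828 + S{\left(-996,O \right)} = 3050828 + \left(8 - -996\right) = 3050828 + \left(8 + 996\right) = 3050828 + 1004 = 3051832$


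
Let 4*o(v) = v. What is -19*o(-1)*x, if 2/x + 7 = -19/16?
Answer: -152/131 ≈ -1.1603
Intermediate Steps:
o(v) = v/4
x = -32/131 (x = 2/(-7 - 19/16) = 2/(-131/16) = 2*(-16/131) = -32/131 ≈ -0.24427)
-19*o(-1)*x = -19*((1/4)*(-1))*(-32)/131 = -19*(-1/4)*(-32)/131 = -(-19)*(-32)/(4*131) = -1*152/131 = -152/131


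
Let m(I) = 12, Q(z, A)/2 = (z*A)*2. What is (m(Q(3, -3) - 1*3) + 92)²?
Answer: 10816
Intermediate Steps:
Q(z, A) = 4*A*z (Q(z, A) = 2*((z*A)*2) = 2*((A*z)*2) = 2*(2*A*z) = 4*A*z)
(m(Q(3, -3) - 1*3) + 92)² = (12 + 92)² = 104² = 10816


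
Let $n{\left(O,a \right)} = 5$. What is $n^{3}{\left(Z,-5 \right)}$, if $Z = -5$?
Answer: $125$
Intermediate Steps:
$n^{3}{\left(Z,-5 \right)} = 5^{3} = 125$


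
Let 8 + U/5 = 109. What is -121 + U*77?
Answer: 38764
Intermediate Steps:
U = 505 (U = -40 + 5*109 = -40 + 545 = 505)
-121 + U*77 = -121 + 505*77 = -121 + 38885 = 38764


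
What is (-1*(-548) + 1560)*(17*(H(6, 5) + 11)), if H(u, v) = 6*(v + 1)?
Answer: 1684292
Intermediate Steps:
H(u, v) = 6 + 6*v (H(u, v) = 6*(1 + v) = 6 + 6*v)
(-1*(-548) + 1560)*(17*(H(6, 5) + 11)) = (-1*(-548) + 1560)*(17*((6 + 6*5) + 11)) = (548 + 1560)*(17*((6 + 30) + 11)) = 2108*(17*(36 + 11)) = 2108*(17*47) = 2108*799 = 1684292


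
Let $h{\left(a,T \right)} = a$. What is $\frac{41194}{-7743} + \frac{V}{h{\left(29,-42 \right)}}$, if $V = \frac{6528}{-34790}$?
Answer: $- \frac{717441118}{134689485} \approx -5.3266$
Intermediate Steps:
$V = - \frac{3264}{17395}$ ($V = 6528 \left(- \frac{1}{34790}\right) = - \frac{3264}{17395} \approx -0.18764$)
$\frac{41194}{-7743} + \frac{V}{h{\left(29,-42 \right)}} = \frac{41194}{-7743} - \frac{3264}{17395 \cdot 29} = 41194 \left(- \frac{1}{7743}\right) - \frac{3264}{504455} = - \frac{41194}{7743} - \frac{3264}{504455} = - \frac{717441118}{134689485}$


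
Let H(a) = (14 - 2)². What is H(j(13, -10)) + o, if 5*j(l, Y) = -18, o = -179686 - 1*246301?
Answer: -425843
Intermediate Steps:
o = -425987 (o = -179686 - 246301 = -425987)
j(l, Y) = -18/5 (j(l, Y) = (⅕)*(-18) = -18/5)
H(a) = 144 (H(a) = 12² = 144)
H(j(13, -10)) + o = 144 - 425987 = -425843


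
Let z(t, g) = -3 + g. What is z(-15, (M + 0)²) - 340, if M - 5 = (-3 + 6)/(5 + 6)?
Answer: -38139/121 ≈ -315.20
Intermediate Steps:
M = 58/11 (M = 5 + (-3 + 6)/(5 + 6) = 5 + 3/11 = 58/11 ≈ 5.2727)
z(-15, (M + 0)²) - 340 = (-3 + (58/11 + 0)²) - 340 = (-3 + (58/11)²) - 340 = (-3 + 3364/121) - 340 = 3001/121 - 340 = -38139/121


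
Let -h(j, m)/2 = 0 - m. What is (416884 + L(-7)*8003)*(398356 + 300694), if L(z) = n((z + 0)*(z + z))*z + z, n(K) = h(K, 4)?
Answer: -61030560250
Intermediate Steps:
h(j, m) = 2*m (h(j, m) = -2*(0 - m) = -(-2)*m = 2*m)
n(K) = 8 (n(K) = 2*4 = 8)
L(z) = 9*z (L(z) = 8*z + z = 9*z)
(416884 + L(-7)*8003)*(398356 + 300694) = (416884 + (9*(-7))*8003)*(398356 + 300694) = (416884 - 63*8003)*699050 = (416884 - 504189)*699050 = -87305*699050 = -61030560250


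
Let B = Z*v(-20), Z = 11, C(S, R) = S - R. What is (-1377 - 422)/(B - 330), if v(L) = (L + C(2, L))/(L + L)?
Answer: 35980/6611 ≈ 5.4424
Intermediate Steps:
v(L) = 1/L (v(L) = (L + (2 - L))/(L + L) = 2/((2*L)) = 2*(1/(2*L)) = 1/L)
B = -11/20 (B = 11/(-20) = 11*(-1/20) = -11/20 ≈ -0.55000)
(-1377 - 422)/(B - 330) = (-1377 - 422)/(-11/20 - 330) = -1799/(-6611/20) = -1799*(-20/6611) = 35980/6611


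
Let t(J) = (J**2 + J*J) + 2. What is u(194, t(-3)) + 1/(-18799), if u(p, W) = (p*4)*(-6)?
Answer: -87528145/18799 ≈ -4656.0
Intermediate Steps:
t(J) = 2 + 2*J**2 (t(J) = (J**2 + J**2) + 2 = 2*J**2 + 2 = 2 + 2*J**2)
u(p, W) = -24*p (u(p, W) = (4*p)*(-6) = -24*p)
u(194, t(-3)) + 1/(-18799) = -24*194 + 1/(-18799) = -4656 - 1/18799 = -87528145/18799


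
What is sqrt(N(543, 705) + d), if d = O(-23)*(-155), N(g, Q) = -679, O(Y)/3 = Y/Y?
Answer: 2*I*sqrt(286) ≈ 33.823*I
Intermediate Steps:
O(Y) = 3 (O(Y) = 3*(Y/Y) = 3*1 = 3)
d = -465 (d = 3*(-155) = -465)
sqrt(N(543, 705) + d) = sqrt(-679 - 465) = sqrt(-1144) = 2*I*sqrt(286)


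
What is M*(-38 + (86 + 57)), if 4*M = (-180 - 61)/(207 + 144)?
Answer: -8435/468 ≈ -18.023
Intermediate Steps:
M = -241/1404 (M = ((-180 - 61)/(207 + 144))/4 = (-241/351)/4 = (-241*1/351)/4 = (1/4)*(-241/351) = -241/1404 ≈ -0.17165)
M*(-38 + (86 + 57)) = -241*(-38 + (86 + 57))/1404 = -241*(-38 + 143)/1404 = -241/1404*105 = -8435/468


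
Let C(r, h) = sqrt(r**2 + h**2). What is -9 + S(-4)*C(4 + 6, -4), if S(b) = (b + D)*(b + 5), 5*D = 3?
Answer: -9 - 34*sqrt(29)/5 ≈ -45.619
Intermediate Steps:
D = 3/5 (D = (1/5)*3 = 3/5 ≈ 0.60000)
C(r, h) = sqrt(h**2 + r**2)
S(b) = (5 + b)*(3/5 + b) (S(b) = (b + 3/5)*(b + 5) = (3/5 + b)*(5 + b) = (5 + b)*(3/5 + b))
-9 + S(-4)*C(4 + 6, -4) = -9 + (3 + (-4)**2 + (28/5)*(-4))*sqrt((-4)**2 + (4 + 6)**2) = -9 + (3 + 16 - 112/5)*sqrt(16 + 10**2) = -9 - 17*sqrt(16 + 100)/5 = -9 - 34*sqrt(29)/5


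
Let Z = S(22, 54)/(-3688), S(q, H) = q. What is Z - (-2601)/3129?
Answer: 1587275/1923292 ≈ 0.82529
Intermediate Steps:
Z = -11/1844 (Z = 22/(-3688) = 22*(-1/3688) = -11/1844 ≈ -0.0059653)
Z - (-2601)/3129 = -11/1844 - (-2601)/3129 = -11/1844 - 1*(-867/1043) = -11/1844 + 867/1043 = 1587275/1923292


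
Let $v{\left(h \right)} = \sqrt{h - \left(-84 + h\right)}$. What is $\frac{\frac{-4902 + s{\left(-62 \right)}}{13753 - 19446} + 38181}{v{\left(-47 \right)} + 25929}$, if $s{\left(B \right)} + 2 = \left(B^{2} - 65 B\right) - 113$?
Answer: $\frac{1878656101368}{1275825888067} - \frac{434723152 \sqrt{21}}{3827477664201} \approx 1.472$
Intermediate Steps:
$v{\left(h \right)} = 2 \sqrt{21}$ ($v{\left(h \right)} = \sqrt{84} = 2 \sqrt{21}$)
$s{\left(B \right)} = -115 + B^{2} - 65 B$ ($s{\left(B \right)} = -2 - \left(113 - B^{2} + 65 B\right) = -115 + B^{2} - 65 B$)
$\frac{\frac{-4902 + s{\left(-62 \right)}}{13753 - 19446} + 38181}{v{\left(-47 \right)} + 25929} = \frac{\frac{-4902 - \left(-3915 - 3844\right)}{13753 - 19446} + 38181}{2 \sqrt{21} + 25929} = \frac{\frac{-4902 + \left(-115 + 3844 + 4030\right)}{-5693} + 38181}{25929 + 2 \sqrt{21}} = \frac{\left(-4902 + 7759\right) \left(- \frac{1}{5693}\right) + 38181}{25929 + 2 \sqrt{21}} = \frac{2857 \left(- \frac{1}{5693}\right) + 38181}{25929 + 2 \sqrt{21}} = \frac{- \frac{2857}{5693} + 38181}{25929 + 2 \sqrt{21}} = \frac{217361576}{5693 \left(25929 + 2 \sqrt{21}\right)}$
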